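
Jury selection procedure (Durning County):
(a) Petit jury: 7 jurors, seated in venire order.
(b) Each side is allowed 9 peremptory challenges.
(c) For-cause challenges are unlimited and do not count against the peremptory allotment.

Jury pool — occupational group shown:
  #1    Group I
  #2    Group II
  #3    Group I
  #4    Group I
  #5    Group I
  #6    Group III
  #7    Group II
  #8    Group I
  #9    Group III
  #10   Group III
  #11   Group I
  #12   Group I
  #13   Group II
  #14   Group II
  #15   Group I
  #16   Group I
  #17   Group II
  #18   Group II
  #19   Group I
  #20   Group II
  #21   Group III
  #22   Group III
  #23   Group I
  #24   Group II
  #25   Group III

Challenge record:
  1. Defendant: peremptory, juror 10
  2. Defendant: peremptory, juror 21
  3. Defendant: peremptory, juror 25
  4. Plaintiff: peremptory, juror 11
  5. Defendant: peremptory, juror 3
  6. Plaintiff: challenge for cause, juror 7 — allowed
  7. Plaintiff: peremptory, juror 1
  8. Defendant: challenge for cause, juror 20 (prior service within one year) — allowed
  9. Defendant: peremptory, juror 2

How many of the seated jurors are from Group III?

Removed: #1, #2, #3, #7, #10, #11, #20, #21, #25.
Seated jurors 1–7: #4, #5, #6, #8, #9, #12, #13.
Of those, in Group III: #6, #9 → 2.

2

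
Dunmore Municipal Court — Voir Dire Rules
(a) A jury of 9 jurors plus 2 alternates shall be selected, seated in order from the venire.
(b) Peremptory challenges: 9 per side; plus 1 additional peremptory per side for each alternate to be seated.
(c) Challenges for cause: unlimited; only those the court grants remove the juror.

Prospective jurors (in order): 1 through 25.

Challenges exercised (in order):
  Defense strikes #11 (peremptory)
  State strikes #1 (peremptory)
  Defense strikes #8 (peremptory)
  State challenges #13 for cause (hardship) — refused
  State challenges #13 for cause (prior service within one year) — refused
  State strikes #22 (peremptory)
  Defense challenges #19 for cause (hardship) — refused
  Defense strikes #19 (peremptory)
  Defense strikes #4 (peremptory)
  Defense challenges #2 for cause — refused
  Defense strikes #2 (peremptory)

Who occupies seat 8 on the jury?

13

Removed: #1, #2, #4, #8, #11, #19, #22. (#13 stays — for-cause denied.)
Seating in order: seats 1–9 → #3, #5, #6, #7, #9, #10, #12, #13, #14; alternates → #15, #16.
So seat 8 is #13.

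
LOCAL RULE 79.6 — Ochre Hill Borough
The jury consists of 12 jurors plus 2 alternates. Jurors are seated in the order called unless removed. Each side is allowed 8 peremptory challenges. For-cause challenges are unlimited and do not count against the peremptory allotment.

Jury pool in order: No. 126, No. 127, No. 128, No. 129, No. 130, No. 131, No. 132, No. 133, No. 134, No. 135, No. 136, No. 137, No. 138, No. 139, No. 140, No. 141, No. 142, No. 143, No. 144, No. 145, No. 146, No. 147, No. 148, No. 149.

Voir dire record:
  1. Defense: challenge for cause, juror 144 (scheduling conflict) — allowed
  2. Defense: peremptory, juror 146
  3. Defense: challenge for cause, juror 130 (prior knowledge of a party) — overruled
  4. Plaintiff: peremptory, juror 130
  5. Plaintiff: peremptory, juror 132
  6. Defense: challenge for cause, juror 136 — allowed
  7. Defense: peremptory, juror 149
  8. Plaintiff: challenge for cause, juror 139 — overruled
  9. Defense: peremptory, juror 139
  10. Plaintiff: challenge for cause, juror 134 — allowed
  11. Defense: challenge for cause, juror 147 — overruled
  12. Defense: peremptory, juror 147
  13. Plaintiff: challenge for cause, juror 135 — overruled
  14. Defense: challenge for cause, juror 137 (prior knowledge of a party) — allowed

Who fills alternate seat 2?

148

Removed: #130, #132, #134, #136, #137, #139, #144, #146, #147, #149. (#135 stays — for-cause denied.)
Seating in order: seats 1–12 → #126, #127, #128, #129, #131, #133, #135, #138, #140, #141, #142, #143; alternates → #145, #148.
So alternate 2 is #148.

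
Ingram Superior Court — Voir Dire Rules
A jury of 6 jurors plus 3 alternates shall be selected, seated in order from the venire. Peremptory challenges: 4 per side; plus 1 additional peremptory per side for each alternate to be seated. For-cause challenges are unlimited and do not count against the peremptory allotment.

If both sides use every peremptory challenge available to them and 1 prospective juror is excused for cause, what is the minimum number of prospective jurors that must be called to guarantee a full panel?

24

Seats to fill: 6 + 3 alternates = 9.
Peremptories: 4 + 1×3 = 7 per side × 2 sides = 14.
For-cause removals: 1.
Minimum venire: 9 + 14 + 1 = 24.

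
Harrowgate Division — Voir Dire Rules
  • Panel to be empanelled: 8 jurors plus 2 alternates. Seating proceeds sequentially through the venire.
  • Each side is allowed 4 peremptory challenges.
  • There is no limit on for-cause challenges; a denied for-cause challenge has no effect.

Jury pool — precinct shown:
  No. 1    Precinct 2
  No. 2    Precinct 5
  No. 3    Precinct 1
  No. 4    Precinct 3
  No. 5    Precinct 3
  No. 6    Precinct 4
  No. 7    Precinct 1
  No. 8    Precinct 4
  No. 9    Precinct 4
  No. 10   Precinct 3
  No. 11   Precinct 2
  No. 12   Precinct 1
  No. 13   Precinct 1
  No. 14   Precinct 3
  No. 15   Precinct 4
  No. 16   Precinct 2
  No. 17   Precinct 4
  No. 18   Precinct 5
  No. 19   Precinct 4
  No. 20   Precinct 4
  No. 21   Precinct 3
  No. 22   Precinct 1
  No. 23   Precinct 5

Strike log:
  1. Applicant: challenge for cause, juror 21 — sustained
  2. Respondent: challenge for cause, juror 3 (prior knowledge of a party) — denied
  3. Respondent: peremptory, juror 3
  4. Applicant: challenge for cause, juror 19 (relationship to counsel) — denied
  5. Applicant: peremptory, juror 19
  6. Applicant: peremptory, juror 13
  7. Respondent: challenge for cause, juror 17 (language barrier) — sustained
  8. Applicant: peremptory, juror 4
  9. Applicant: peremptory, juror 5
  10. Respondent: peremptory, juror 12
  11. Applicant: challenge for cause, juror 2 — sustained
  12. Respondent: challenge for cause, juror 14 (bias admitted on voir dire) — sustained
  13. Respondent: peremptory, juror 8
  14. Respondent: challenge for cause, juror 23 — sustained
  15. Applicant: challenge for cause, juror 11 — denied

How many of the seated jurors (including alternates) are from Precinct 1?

1

Removed: #2, #3, #4, #5, #8, #12, #13, #14, #17, #19, #21, #23.
Seated (10 incl. alternates): #1, #6, #7, #9, #10, #11, #15, #16, #18, #20.
Of those, in Precinct 1: #7 → 1.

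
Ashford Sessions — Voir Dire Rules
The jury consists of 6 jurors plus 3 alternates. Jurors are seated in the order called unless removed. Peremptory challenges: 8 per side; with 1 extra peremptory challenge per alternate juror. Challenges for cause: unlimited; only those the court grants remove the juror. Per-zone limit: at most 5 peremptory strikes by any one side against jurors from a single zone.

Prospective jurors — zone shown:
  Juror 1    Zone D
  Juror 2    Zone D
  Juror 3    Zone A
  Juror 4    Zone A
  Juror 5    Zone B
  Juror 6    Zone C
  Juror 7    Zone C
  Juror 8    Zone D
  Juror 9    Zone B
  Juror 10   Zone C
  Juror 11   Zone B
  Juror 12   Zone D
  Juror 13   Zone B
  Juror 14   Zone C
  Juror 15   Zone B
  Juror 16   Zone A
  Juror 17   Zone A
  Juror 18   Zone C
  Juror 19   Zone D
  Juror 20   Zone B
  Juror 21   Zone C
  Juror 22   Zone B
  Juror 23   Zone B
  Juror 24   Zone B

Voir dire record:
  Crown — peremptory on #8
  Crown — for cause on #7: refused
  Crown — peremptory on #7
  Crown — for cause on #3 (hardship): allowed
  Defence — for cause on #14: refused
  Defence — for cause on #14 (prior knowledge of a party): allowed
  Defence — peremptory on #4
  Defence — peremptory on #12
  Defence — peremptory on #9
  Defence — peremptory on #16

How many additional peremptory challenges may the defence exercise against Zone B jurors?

4

Defence peremptories so far: #4, #12, #9, #16 — 4 of 11 used, 7 left overall.
Against Zone B: #9 — 1 used; per-zone cap 5 leaves 4.
Binding limit: min(7, 4) = 4.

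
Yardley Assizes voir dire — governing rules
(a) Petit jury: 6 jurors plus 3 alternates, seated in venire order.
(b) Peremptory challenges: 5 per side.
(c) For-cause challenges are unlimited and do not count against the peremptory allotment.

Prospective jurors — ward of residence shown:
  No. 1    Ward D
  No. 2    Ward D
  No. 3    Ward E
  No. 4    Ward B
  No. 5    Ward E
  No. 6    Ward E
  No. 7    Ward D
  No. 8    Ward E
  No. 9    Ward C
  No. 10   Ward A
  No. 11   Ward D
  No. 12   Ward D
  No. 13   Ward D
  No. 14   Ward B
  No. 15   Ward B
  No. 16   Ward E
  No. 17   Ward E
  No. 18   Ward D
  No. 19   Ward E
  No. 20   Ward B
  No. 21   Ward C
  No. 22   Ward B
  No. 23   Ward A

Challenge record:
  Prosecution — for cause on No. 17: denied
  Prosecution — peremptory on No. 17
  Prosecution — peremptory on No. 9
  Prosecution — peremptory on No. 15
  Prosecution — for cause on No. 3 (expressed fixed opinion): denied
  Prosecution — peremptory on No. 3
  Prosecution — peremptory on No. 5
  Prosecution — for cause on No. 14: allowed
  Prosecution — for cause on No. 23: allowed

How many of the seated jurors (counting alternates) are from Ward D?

5

Removed: #3, #5, #9, #14, #15, #17, #23.
Seated (9 incl. alternates): #1, #2, #4, #6, #7, #8, #10, #11, #12.
Of those, in Ward D: #1, #2, #7, #11, #12 → 5.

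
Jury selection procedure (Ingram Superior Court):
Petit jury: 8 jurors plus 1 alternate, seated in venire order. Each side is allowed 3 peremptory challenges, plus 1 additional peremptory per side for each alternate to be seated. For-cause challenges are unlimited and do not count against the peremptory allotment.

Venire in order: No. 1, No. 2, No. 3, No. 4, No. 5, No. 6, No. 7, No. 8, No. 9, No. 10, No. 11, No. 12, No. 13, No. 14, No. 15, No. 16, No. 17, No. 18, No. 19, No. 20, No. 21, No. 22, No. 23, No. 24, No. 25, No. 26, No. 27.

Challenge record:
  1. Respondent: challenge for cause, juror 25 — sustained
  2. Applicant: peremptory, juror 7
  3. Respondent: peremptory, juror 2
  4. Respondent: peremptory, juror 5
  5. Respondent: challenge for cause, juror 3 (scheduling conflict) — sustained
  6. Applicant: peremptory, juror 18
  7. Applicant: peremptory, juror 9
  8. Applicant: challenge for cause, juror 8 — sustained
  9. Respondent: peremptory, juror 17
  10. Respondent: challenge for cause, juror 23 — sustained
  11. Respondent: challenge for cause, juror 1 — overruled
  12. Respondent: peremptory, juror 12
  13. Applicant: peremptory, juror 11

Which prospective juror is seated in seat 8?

16

Removed: #2, #3, #5, #7, #8, #9, #11, #12, #17, #18, #23, #25. (#1 stays — for-cause denied.)
Seating in order: seats 1–8 → #1, #4, #6, #10, #13, #14, #15, #16; alternates → #19.
So seat 8 is #16.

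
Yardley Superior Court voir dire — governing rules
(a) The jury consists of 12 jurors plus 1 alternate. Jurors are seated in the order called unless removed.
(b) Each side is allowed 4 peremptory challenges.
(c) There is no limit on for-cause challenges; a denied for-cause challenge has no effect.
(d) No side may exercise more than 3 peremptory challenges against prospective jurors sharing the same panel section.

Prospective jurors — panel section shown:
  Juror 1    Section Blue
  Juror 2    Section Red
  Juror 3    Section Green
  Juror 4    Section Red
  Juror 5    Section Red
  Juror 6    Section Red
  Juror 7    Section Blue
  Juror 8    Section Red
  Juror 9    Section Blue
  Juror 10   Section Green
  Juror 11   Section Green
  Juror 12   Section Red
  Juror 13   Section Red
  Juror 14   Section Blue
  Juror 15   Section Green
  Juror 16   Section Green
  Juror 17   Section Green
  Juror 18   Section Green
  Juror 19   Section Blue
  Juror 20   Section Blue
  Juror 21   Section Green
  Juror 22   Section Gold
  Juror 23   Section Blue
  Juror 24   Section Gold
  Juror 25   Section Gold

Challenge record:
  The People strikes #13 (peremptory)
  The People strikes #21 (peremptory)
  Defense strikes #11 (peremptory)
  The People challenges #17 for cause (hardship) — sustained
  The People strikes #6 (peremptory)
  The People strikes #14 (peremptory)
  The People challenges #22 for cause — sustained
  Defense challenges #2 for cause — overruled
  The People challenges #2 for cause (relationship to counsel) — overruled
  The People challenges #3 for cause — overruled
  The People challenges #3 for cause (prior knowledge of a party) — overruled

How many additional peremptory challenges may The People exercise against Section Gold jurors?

The People peremptories so far: #13, #21, #6, #14 — 4 of 4 used, 0 left overall.
Against Section Gold: none yet — per-section cap 3 leaves 3.
Binding limit: min(0, 3) = 0.

0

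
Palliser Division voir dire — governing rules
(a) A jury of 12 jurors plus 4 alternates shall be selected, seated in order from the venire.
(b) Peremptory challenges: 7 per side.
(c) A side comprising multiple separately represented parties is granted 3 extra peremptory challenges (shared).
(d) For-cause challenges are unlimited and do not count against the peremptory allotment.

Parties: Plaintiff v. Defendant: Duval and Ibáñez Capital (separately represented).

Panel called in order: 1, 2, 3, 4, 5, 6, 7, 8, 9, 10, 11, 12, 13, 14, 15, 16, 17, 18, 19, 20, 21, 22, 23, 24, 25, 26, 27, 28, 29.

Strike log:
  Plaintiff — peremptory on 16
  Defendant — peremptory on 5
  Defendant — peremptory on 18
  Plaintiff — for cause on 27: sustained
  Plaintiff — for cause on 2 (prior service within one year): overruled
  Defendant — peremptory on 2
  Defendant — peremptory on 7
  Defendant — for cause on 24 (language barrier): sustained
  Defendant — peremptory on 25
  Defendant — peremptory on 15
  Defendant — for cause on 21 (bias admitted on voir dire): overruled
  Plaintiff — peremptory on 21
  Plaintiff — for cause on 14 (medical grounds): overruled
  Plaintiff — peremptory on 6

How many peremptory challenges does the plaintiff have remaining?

Plaintiff allotment: 7.
Plaintiff peremptories used: #16, #21, #6 — 3 (for-cause on #27, #2, #14 don't count).
Remaining: 7 − 3 = 4.

4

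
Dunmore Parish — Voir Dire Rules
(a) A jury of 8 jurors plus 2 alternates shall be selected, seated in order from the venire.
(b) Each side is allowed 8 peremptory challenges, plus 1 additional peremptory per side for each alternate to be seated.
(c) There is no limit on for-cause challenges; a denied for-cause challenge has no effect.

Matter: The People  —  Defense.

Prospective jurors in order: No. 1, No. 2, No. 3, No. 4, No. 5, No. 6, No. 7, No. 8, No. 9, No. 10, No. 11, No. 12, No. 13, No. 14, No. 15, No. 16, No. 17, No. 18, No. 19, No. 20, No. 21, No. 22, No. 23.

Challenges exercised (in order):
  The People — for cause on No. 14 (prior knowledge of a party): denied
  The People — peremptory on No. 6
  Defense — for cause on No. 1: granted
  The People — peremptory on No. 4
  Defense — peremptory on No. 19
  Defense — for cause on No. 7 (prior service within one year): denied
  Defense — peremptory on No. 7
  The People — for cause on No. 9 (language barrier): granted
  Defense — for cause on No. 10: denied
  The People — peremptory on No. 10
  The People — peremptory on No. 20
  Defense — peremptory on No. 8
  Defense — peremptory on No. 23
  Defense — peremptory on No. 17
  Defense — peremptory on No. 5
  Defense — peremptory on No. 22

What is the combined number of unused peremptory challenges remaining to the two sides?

9

The People allotment: 8 base + 1 × 2 alternates = 10. Defense allotment: 8 base + 1 × 2 alternates = 10.
The People peremptories used: #6, #4, #10, #20 — 4 (for-cause on #14, #9 don't count).
Defense peremptories used: #19, #7, #8, #23, #17, #5, #22 — 7 (for-cause on #1, #7, #10 don't count).
Remaining: (10 − 4) + (10 − 7) = 9.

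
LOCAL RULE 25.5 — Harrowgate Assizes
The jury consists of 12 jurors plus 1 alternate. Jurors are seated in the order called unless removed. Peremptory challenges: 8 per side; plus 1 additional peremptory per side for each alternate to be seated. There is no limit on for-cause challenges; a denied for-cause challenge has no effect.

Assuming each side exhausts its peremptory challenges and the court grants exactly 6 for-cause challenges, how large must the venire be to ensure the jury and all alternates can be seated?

37

Seats to fill: 12 + 1 alternates = 13.
Peremptories: 8 + 1×1 = 9 per side × 2 sides = 18.
For-cause removals: 6.
Minimum venire: 13 + 18 + 6 = 37.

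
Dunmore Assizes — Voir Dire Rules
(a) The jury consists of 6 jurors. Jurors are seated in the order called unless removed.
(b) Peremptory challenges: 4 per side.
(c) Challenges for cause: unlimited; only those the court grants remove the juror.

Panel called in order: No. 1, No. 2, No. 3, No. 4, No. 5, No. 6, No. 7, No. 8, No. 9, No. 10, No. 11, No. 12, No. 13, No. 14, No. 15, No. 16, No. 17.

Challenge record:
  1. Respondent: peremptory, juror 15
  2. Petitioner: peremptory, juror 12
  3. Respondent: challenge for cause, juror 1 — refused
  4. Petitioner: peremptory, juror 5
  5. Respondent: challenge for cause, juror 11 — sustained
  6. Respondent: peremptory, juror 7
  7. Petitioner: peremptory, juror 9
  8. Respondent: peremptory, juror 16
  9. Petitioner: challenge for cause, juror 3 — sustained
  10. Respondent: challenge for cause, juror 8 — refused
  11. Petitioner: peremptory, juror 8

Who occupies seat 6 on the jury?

13

Removed: #3, #5, #7, #8, #9, #11, #12, #15, #16. (#1 stays — for-cause denied.)
Seating in order: seats 1–6 → #1, #2, #4, #6, #10, #13.
So seat 6 is #13.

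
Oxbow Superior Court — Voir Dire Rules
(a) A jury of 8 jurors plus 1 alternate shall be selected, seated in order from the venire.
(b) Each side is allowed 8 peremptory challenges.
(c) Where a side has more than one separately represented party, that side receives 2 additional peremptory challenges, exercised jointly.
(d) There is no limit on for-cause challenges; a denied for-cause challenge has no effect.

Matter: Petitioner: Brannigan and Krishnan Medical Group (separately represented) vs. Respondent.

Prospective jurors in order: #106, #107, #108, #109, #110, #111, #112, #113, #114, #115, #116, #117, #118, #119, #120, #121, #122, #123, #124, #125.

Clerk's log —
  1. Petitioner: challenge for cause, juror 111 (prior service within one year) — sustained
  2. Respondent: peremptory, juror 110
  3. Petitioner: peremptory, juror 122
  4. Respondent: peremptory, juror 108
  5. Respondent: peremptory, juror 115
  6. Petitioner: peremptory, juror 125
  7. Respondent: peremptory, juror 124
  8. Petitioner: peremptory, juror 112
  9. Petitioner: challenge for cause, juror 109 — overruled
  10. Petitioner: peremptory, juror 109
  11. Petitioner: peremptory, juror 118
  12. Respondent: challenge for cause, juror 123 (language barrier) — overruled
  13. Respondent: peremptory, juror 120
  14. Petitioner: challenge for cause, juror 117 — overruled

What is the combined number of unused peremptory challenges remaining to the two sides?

8

Petitioner allotment: 8 base + 2 multi-party = 10. Respondent allotment: 8.
Petitioner peremptories used: #122, #125, #112, #109, #118 — 5 (for-cause on #111, #109, #117 don't count).
Respondent peremptories used: #110, #108, #115, #124, #120 — 5 (the for-cause on #123 doesn't count).
Remaining: (10 − 5) + (8 − 5) = 8.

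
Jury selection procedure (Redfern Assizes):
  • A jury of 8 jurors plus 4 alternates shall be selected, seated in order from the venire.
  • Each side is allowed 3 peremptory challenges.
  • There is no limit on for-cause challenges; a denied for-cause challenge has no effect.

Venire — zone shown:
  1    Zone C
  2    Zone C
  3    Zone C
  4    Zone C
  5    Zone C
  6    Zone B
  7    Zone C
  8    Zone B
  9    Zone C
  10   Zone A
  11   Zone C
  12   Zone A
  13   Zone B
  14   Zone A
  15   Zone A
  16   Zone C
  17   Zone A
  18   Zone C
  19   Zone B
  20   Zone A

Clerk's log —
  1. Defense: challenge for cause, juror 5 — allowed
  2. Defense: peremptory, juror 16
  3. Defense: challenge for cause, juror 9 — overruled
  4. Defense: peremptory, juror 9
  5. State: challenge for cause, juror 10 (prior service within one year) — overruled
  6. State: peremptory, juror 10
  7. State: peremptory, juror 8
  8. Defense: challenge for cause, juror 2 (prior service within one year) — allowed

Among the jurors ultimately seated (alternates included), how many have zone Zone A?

4

Removed: #2, #5, #8, #9, #10, #16.
Seated (12 incl. alternates): #1, #3, #4, #6, #7, #11, #12, #13, #14, #15, #17, #18.
Of those, in Zone A: #12, #14, #15, #17 → 4.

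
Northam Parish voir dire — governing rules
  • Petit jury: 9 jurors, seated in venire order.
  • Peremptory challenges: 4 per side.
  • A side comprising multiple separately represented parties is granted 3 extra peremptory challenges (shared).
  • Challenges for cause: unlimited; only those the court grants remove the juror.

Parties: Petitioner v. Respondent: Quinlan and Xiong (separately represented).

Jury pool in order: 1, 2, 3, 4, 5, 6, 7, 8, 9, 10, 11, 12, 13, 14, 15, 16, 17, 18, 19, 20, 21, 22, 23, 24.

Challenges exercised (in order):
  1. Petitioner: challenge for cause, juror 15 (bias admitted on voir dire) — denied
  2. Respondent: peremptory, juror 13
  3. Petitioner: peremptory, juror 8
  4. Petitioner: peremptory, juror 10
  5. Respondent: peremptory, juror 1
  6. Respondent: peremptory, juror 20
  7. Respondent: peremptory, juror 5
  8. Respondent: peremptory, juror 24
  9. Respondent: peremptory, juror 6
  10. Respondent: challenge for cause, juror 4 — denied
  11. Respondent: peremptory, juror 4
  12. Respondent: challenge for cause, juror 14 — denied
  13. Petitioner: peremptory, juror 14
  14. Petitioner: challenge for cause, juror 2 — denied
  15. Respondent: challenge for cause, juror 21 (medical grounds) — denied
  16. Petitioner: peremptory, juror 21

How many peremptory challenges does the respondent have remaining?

Respondent allotment: 4 base + 3 multi-party = 7.
Respondent peremptories used: #13, #1, #20, #5, #24, #6, #4 — 7 (for-cause on #4, #14, #21 don't count).
Remaining: 7 − 7 = 0.

0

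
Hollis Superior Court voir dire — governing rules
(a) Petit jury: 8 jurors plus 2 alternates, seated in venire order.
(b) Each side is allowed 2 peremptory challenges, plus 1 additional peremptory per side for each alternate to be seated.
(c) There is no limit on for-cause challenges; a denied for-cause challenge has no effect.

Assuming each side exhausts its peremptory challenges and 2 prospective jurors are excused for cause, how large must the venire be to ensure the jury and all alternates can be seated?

Seats to fill: 8 + 2 alternates = 10.
Peremptories: 2 + 1×2 = 4 per side × 2 sides = 8.
For-cause removals: 2.
Minimum venire: 10 + 8 + 2 = 20.

20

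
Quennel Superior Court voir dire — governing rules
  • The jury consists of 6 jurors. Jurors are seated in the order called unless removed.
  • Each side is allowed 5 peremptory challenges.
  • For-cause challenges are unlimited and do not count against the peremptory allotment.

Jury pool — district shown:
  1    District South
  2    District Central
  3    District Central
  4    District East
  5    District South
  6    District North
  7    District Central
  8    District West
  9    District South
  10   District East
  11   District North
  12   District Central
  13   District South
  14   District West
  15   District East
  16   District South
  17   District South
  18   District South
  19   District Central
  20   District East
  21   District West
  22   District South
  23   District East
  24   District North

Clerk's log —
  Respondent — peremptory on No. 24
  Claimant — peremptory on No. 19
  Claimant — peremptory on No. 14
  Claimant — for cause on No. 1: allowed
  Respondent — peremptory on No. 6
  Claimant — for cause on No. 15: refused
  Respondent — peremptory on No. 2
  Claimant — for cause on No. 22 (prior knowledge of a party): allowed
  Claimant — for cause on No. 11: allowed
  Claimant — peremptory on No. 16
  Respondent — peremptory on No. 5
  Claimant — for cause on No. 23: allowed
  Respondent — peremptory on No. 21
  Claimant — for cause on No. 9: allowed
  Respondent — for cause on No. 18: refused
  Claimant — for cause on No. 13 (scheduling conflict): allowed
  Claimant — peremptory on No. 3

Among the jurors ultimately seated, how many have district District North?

Removed: #1, #2, #3, #5, #6, #9, #11, #13, #14, #16, #19, #21, #22, #23, #24.
Seated jurors 1–6: #4, #7, #8, #10, #12, #15.
None of those are in District North → 0.

0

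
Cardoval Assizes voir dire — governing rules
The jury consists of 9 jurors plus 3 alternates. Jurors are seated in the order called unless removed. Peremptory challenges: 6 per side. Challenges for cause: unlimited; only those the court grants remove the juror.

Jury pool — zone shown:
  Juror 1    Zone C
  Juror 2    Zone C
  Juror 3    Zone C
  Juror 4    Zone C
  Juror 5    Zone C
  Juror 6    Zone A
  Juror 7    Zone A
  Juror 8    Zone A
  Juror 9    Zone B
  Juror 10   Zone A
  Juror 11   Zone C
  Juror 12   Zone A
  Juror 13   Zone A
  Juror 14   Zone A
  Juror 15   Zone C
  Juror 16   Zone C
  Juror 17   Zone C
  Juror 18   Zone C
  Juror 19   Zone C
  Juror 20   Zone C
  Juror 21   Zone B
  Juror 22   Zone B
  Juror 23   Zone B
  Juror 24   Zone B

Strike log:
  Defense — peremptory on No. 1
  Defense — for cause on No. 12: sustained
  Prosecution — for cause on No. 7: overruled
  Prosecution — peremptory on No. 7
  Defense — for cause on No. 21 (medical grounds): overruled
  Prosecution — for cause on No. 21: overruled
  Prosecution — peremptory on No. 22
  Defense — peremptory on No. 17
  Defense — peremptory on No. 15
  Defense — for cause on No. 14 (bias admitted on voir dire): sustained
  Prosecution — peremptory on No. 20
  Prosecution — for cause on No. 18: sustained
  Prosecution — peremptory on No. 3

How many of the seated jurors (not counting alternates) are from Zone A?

4

Removed: #1, #3, #7, #12, #14, #15, #17, #18, #20, #22.
Seated jurors 1–9: #2, #4, #5, #6, #8, #9, #10, #11, #13 (alternates #16, #19, #21 not counted).
Of those, in Zone A: #6, #8, #10, #13 → 4.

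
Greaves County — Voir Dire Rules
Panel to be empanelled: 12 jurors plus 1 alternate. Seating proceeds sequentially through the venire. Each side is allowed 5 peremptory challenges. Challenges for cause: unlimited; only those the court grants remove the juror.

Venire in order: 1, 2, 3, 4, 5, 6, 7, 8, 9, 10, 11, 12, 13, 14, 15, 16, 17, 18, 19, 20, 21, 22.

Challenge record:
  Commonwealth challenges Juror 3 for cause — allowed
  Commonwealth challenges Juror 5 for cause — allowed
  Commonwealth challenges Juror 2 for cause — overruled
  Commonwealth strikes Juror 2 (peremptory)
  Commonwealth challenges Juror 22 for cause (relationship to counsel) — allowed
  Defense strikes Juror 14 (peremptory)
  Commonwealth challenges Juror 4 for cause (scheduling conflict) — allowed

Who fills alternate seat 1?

18

Removed: #2, #3, #4, #5, #14, #22.
Seating in order: seats 1–12 → #1, #6, #7, #8, #9, #10, #11, #12, #13, #15, #16, #17; alternates → #18.
So alternate 1 is #18.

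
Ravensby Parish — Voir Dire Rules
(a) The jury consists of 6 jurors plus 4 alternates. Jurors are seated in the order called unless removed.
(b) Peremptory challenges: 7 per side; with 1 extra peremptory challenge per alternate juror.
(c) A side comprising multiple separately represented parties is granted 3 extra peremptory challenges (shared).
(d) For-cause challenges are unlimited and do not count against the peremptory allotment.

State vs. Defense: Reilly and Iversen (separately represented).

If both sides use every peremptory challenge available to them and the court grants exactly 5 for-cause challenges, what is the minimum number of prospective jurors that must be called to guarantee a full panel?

40

Seats to fill: 6 + 4 alternates = 10.
Peremptories — State: 7 + 1×4 = 11; Defense: 7 + 1×4 + 3 = 14; total 25.
For-cause removals: 5.
Minimum venire: 10 + 25 + 5 = 40.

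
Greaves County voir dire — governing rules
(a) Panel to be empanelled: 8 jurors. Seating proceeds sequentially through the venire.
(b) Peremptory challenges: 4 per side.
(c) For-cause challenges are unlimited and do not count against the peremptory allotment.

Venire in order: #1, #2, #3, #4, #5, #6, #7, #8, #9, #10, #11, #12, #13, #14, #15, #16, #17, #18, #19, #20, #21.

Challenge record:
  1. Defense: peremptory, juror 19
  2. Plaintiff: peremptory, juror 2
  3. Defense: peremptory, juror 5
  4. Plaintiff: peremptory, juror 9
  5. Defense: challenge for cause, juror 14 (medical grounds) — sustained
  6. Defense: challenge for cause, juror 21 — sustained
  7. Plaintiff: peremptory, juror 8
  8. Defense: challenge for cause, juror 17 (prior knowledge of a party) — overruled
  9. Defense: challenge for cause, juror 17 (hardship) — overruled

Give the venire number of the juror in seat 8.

Removed: #2, #5, #8, #9, #14, #19, #21. (#17 stays — for-cause denied.)
Seating in order: seats 1–8 → #1, #3, #4, #6, #7, #10, #11, #12.
So seat 8 is #12.

12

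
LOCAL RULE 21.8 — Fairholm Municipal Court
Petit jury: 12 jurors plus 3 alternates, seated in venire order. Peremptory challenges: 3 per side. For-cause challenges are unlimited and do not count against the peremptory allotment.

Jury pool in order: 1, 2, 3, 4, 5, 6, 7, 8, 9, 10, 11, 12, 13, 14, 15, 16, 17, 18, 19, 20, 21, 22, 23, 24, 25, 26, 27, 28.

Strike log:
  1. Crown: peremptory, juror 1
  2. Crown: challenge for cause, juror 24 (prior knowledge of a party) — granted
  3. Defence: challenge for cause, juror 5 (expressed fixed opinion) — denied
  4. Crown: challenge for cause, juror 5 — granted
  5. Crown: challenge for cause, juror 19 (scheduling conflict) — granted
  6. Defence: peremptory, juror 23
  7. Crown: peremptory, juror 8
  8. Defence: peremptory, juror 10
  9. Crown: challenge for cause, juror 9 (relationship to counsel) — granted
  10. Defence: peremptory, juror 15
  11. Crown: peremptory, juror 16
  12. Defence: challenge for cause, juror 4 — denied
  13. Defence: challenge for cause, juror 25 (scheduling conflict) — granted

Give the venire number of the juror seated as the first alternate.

21

Removed: #1, #5, #8, #9, #10, #15, #16, #19, #23, #24, #25. (#4 stays — for-cause denied.)
Seating in order: seats 1–12 → #2, #3, #4, #6, #7, #11, #12, #13, #14, #17, #18, #20; alternates → #21, #22, #26.
So alternate 1 is #21.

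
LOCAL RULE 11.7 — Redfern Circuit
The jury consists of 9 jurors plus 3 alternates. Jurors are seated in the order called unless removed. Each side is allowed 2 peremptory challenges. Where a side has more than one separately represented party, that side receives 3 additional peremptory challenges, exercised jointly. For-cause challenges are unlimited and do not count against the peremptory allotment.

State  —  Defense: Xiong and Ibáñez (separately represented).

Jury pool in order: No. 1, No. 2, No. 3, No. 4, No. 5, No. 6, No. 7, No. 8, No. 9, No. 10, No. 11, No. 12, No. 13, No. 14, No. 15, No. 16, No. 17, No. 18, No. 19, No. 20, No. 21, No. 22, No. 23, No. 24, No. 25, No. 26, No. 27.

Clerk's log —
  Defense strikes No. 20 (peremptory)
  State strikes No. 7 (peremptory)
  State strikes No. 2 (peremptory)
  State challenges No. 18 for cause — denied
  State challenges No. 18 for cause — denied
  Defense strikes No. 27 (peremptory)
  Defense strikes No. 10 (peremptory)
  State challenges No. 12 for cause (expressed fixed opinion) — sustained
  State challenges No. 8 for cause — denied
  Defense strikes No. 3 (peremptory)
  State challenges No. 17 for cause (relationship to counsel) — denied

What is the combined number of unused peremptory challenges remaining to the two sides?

State allotment: 2. Defense allotment: 2 base + 3 multi-party = 5.
State peremptories used: #7, #2 — 2 (for-cause on #18, #18, #12, #8, #17 don't count).
Defense peremptories used: #20, #27, #10, #3 — 4.
Remaining: (2 − 2) + (5 − 4) = 1.

1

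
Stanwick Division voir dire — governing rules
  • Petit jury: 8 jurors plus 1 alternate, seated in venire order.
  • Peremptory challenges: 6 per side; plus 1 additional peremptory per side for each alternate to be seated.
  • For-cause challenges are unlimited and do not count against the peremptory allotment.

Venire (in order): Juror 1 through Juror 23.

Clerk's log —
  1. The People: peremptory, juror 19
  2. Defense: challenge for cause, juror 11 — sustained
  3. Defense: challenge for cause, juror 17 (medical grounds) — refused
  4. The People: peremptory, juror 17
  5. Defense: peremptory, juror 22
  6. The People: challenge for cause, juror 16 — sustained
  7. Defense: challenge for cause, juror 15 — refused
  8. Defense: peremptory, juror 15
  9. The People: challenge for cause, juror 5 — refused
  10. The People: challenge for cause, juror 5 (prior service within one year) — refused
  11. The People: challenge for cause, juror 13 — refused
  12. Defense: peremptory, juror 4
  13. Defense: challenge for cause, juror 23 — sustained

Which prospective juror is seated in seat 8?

Removed: #4, #11, #15, #16, #17, #19, #22, #23. (#5, #13 stay — for-cause denied.)
Seating in order: seats 1–8 → #1, #2, #3, #5, #6, #7, #8, #9; alternates → #10.
So seat 8 is #9.

9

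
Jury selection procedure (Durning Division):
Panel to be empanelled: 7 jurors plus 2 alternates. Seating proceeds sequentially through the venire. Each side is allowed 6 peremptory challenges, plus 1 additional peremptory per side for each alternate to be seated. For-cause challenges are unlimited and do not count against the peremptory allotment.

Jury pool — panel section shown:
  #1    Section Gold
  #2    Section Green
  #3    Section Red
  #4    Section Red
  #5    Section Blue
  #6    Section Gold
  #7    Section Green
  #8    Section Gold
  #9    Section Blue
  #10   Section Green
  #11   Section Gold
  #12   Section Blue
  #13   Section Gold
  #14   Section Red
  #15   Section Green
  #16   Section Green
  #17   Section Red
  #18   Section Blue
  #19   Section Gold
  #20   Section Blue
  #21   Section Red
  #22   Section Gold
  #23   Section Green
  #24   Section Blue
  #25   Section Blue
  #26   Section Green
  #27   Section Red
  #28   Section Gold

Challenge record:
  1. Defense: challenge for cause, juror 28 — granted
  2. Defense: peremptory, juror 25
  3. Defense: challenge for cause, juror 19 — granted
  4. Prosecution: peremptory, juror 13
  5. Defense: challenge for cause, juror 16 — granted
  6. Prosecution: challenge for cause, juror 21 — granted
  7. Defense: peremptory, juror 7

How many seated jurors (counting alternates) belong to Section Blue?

2

Removed: #7, #13, #16, #19, #21, #25, #28.
Seated (9 incl. alternates): #1, #2, #3, #4, #5, #6, #8, #9, #10.
Of those, in Section Blue: #5, #9 → 2.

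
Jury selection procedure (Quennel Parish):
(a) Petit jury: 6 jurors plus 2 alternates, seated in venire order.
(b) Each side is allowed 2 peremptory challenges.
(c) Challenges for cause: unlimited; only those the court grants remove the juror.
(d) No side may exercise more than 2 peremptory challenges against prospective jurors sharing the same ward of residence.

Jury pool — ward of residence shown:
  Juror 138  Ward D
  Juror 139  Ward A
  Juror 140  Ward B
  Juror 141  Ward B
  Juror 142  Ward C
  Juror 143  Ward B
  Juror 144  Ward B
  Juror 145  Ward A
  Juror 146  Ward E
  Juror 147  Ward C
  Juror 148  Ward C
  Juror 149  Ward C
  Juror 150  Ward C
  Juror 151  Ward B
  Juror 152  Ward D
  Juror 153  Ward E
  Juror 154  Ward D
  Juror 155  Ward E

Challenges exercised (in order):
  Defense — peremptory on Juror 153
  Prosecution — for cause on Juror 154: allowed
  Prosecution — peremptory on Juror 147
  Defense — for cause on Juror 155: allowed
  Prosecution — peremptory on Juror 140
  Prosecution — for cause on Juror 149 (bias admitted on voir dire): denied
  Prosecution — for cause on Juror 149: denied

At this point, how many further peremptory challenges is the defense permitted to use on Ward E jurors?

Defense peremptories so far: #153 — 1 of 2 used, 1 left overall.
Against Ward E: #153 — 1 used; per-ward cap 2 leaves 1.
Binding limit: min(1, 1) = 1.

1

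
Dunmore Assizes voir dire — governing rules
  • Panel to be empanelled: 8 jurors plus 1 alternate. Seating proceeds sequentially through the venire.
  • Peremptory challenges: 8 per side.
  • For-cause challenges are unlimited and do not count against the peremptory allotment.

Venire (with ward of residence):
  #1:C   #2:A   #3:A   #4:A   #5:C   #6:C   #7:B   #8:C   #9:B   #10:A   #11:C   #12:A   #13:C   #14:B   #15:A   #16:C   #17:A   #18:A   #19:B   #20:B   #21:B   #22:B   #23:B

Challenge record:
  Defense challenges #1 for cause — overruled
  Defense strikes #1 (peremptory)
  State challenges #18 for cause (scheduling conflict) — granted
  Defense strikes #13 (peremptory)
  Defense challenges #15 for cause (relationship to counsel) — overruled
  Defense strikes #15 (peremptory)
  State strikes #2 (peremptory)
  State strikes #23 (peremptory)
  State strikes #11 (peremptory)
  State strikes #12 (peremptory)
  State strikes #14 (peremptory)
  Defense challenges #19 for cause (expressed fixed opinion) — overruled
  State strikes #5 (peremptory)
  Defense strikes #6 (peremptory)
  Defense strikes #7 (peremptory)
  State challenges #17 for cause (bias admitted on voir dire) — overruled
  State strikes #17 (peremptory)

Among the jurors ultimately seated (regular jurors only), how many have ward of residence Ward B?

3

Removed: #1, #2, #5, #6, #7, #11, #12, #13, #14, #15, #17, #18, #23.
Seated jurors 1–8: #3, #4, #8, #9, #10, #16, #19, #20 (alternates #21 not counted).
Of those, in Ward B: #9, #19, #20 → 3.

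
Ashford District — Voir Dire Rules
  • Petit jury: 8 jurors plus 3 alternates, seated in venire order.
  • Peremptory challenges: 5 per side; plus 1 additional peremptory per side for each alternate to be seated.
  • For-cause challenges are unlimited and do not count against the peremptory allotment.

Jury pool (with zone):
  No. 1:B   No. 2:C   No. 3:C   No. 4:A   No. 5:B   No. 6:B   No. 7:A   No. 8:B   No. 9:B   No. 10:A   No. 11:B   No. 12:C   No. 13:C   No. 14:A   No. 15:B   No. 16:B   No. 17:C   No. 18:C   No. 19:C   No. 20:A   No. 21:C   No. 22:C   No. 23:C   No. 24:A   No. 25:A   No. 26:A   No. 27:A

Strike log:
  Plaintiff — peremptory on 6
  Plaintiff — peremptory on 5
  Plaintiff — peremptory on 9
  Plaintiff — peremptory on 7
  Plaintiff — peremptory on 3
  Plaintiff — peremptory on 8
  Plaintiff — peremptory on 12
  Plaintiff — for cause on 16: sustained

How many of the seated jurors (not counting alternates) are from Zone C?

2

Removed: #3, #5, #6, #7, #8, #9, #12, #16.
Seated jurors 1–8: #1, #2, #4, #10, #11, #13, #14, #15 (alternates #17, #18, #19 not counted).
Of those, in Zone C: #2, #13 → 2.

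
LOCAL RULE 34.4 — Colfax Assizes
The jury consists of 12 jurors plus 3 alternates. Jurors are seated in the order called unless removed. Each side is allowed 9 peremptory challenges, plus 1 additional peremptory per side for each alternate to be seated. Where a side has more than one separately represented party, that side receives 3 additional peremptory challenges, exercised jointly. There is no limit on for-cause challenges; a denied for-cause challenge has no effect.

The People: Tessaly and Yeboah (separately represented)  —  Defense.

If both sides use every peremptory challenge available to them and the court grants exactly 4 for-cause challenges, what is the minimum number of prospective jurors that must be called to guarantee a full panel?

Seats to fill: 12 + 3 alternates = 15.
Peremptories — The People: 9 + 1×3 + 3 = 15; Defense: 9 + 1×3 = 12; total 27.
For-cause removals: 4.
Minimum venire: 15 + 27 + 4 = 46.

46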